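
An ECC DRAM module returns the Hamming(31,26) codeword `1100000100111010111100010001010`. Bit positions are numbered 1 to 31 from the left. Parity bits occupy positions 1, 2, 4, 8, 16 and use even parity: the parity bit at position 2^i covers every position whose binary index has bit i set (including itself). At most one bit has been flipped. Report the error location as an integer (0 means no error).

s1: b1⊕b3⊕b5⊕b7⊕b9⊕b11⊕b13⊕b15⊕b17⊕b19⊕b21⊕b23⊕b25⊕b27⊕b29⊕b31 = 1⊕0⊕0⊕0⊕0⊕1⊕1⊕1⊕1⊕1⊕0⊕0⊕0⊕0⊕0⊕0 = 0
s2: b2⊕b3⊕b6⊕b7⊕b10⊕b11⊕b14⊕b15⊕b18⊕b19⊕b22⊕b23⊕b26⊕b27⊕b30⊕b31 = 1⊕0⊕0⊕0⊕0⊕1⊕0⊕1⊕1⊕1⊕0⊕0⊕0⊕0⊕1⊕0 = 0
s4: b4⊕b5⊕b6⊕b7⊕b12⊕b13⊕b14⊕b15⊕b20⊕b21⊕b22⊕b23⊕b28⊕b29⊕b30⊕b31 = 0⊕0⊕0⊕0⊕1⊕1⊕0⊕1⊕1⊕0⊕0⊕0⊕1⊕0⊕1⊕0 = 0
s8: b8⊕b9⊕b10⊕b11⊕b12⊕b13⊕b14⊕b15⊕b24⊕b25⊕b26⊕b27⊕b28⊕b29⊕b30⊕b31 = 1⊕0⊕0⊕1⊕1⊕1⊕0⊕1⊕1⊕0⊕0⊕0⊕1⊕0⊕1⊕0 = 0
s16: b16⊕b17⊕b18⊕b19⊕b20⊕b21⊕b22⊕b23⊕b24⊕b25⊕b26⊕b27⊕b28⊕b29⊕b30⊕b31 = 0⊕1⊕1⊕1⊕1⊕0⊕0⊕0⊕1⊕0⊕0⊕0⊕1⊕0⊕1⊕0 = 1
Syndrome (s16...s1) = 10000 → position 16.

16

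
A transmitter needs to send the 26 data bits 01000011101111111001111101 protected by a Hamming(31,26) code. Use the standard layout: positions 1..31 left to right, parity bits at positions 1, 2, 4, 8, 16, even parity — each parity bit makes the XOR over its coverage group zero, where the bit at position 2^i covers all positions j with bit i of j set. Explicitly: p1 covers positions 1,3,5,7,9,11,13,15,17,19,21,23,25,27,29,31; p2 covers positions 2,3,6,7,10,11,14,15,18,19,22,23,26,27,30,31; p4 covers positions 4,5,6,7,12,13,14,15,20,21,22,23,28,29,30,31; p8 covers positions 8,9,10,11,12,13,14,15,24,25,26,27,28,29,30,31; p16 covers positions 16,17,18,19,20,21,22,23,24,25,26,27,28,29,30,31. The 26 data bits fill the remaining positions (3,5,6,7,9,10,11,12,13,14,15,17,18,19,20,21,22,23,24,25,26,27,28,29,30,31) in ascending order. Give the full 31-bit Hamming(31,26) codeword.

Place data bits at non-power-of-two positions: b3=0, b5=1, b6=0, b7=0, b9=0, b10=0, b11=1, b12=1, b13=1, b14=0, b15=1, b17=1, b18=1, b19=1, b20=1, b21=1, b22=1, b23=0, b24=0, b25=1, b26=1, b27=1, b28=1, b29=1, b30=0, b31=1.
p1 = XOR of data positions {3,5,7,9,11,13,15,17,19,21,23,25,27,29,31} = 0⊕1⊕0⊕0⊕1⊕1⊕1⊕1⊕1⊕1⊕0⊕1⊕1⊕1⊕1 = 1
p2 = XOR of data positions {3,6,7,10,11,14,15,18,19,22,23,26,27,30,31} = 0⊕0⊕0⊕0⊕1⊕0⊕1⊕1⊕1⊕1⊕0⊕1⊕1⊕0⊕1 = 0
p4 = XOR of data positions {5,6,7,12,13,14,15,20,21,22,23,28,29,30,31} = 1⊕0⊕0⊕1⊕1⊕0⊕1⊕1⊕1⊕1⊕0⊕1⊕1⊕0⊕1 = 0
p8 = XOR of data positions {9,10,11,12,13,14,15,24,25,26,27,28,29,30,31} = 0⊕0⊕1⊕1⊕1⊕0⊕1⊕0⊕1⊕1⊕1⊕1⊕1⊕0⊕1 = 0
p16 = XOR of data positions {17,18,19,20,21,22,23,24,25,26,27,28,29,30,31} = 1⊕1⊕1⊕1⊕1⊕1⊕0⊕0⊕1⊕1⊕1⊕1⊕1⊕0⊕1 = 0
Codeword b1..b31 = 1000100000111010111111001111101

1000100000111010111111001111101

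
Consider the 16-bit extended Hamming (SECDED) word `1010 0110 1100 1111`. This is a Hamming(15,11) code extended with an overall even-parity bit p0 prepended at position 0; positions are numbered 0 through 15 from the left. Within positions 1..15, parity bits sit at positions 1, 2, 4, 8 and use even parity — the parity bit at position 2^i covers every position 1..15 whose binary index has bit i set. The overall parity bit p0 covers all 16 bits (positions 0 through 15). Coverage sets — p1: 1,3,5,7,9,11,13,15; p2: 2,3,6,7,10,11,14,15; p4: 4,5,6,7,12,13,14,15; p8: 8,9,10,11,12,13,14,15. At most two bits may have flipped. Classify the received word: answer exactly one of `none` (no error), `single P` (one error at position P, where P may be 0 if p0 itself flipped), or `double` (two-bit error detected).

s1: b1⊕b3⊕b5⊕b7⊕b9⊕b11⊕b13⊕b15 = 0⊕0⊕1⊕0⊕1⊕0⊕1⊕1 = 0
s2: b2⊕b3⊕b6⊕b7⊕b10⊕b11⊕b14⊕b15 = 1⊕0⊕1⊕0⊕0⊕0⊕1⊕1 = 0
s4: b4⊕b5⊕b6⊕b7⊕b12⊕b13⊕b14⊕b15 = 0⊕1⊕1⊕0⊕1⊕1⊕1⊕1 = 0
s8: b8⊕b9⊕b10⊕b11⊕b12⊕b13⊕b14⊕b15 = 1⊕1⊕0⊕0⊕1⊕1⊕1⊕1 = 0
Syndrome (s8...s1) = 0000 → position 0 (no error).
Overall parity (XOR of all 16 bits, including p0): 1⊕0⊕1⊕0⊕0⊕1⊕1⊕0⊕1⊕1⊕0⊕0⊕1⊕1⊕1⊕1 = 0
Overall=0, syndrome position=0 → no error.

none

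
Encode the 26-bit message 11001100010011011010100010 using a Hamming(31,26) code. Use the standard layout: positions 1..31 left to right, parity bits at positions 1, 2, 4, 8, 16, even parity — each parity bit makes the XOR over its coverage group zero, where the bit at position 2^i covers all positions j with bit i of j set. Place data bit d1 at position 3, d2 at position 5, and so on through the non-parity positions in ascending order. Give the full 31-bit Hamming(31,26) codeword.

Place data bits at non-power-of-two positions: b3=1, b5=1, b6=0, b7=0, b9=1, b10=1, b11=0, b12=0, b13=0, b14=1, b15=0, b17=0, b18=1, b19=1, b20=0, b21=1, b22=1, b23=0, b24=1, b25=0, b26=1, b27=0, b28=0, b29=0, b30=1, b31=0.
p1 = XOR of data positions {3,5,7,9,11,13,15,17,19,21,23,25,27,29,31} = 1⊕1⊕0⊕1⊕0⊕0⊕0⊕0⊕1⊕1⊕0⊕0⊕0⊕0⊕0 = 1
p2 = XOR of data positions {3,6,7,10,11,14,15,18,19,22,23,26,27,30,31} = 1⊕0⊕0⊕1⊕0⊕1⊕0⊕1⊕1⊕1⊕0⊕1⊕0⊕1⊕0 = 0
p4 = XOR of data positions {5,6,7,12,13,14,15,20,21,22,23,28,29,30,31} = 1⊕0⊕0⊕0⊕0⊕1⊕0⊕0⊕1⊕1⊕0⊕0⊕0⊕1⊕0 = 1
p8 = XOR of data positions {9,10,11,12,13,14,15,24,25,26,27,28,29,30,31} = 1⊕1⊕0⊕0⊕0⊕1⊕0⊕1⊕0⊕1⊕0⊕0⊕0⊕1⊕0 = 0
p16 = XOR of data positions {17,18,19,20,21,22,23,24,25,26,27,28,29,30,31} = 0⊕1⊕1⊕0⊕1⊕1⊕0⊕1⊕0⊕1⊕0⊕0⊕0⊕1⊕0 = 1
Codeword b1..b31 = 1011100011000101011011010100010

1011100011000101011011010100010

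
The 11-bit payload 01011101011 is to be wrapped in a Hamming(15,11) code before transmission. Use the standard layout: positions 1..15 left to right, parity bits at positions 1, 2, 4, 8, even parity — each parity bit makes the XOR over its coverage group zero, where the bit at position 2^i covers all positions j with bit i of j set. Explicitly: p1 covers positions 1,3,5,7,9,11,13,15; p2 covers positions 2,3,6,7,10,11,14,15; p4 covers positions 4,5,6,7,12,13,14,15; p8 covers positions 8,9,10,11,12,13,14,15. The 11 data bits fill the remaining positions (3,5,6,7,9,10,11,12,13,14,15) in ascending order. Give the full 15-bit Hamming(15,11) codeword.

000110111101011

Place data bits at non-power-of-two positions: b3=0, b5=1, b6=0, b7=1, b9=1, b10=1, b11=0, b12=1, b13=0, b14=1, b15=1.
p1 = XOR of data positions {3,5,7,9,11,13,15} = 0⊕1⊕1⊕1⊕0⊕0⊕1 = 0
p2 = XOR of data positions {3,6,7,10,11,14,15} = 0⊕0⊕1⊕1⊕0⊕1⊕1 = 0
p4 = XOR of data positions {5,6,7,12,13,14,15} = 1⊕0⊕1⊕1⊕0⊕1⊕1 = 1
p8 = XOR of data positions {9,10,11,12,13,14,15} = 1⊕1⊕0⊕1⊕0⊕1⊕1 = 1
Codeword b1..b15 = 000110111101011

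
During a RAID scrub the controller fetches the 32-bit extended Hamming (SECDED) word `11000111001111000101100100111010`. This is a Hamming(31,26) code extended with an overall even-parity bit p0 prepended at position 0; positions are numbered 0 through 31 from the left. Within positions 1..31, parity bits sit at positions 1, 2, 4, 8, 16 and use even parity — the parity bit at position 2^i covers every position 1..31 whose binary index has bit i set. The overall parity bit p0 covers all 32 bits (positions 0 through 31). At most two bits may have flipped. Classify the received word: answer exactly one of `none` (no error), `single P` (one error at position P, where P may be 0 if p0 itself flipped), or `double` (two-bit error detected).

s1: b1⊕b3⊕b5⊕b7⊕b9⊕b11⊕b13⊕b15⊕b17⊕b19⊕b21⊕b23⊕b25⊕b27⊕b29⊕b31 = 1⊕0⊕1⊕1⊕0⊕1⊕1⊕0⊕1⊕1⊕0⊕1⊕0⊕1⊕0⊕0 = 1
s2: b2⊕b3⊕b6⊕b7⊕b10⊕b11⊕b14⊕b15⊕b18⊕b19⊕b22⊕b23⊕b26⊕b27⊕b30⊕b31 = 0⊕0⊕1⊕1⊕1⊕1⊕0⊕0⊕0⊕1⊕0⊕1⊕1⊕1⊕1⊕0 = 1
s4: b4⊕b5⊕b6⊕b7⊕b12⊕b13⊕b14⊕b15⊕b20⊕b21⊕b22⊕b23⊕b28⊕b29⊕b30⊕b31 = 0⊕1⊕1⊕1⊕1⊕1⊕0⊕0⊕1⊕0⊕0⊕1⊕1⊕0⊕1⊕0 = 1
s8: b8⊕b9⊕b10⊕b11⊕b12⊕b13⊕b14⊕b15⊕b24⊕b25⊕b26⊕b27⊕b28⊕b29⊕b30⊕b31 = 0⊕0⊕1⊕1⊕1⊕1⊕0⊕0⊕0⊕0⊕1⊕1⊕1⊕0⊕1⊕0 = 0
s16: b16⊕b17⊕b18⊕b19⊕b20⊕b21⊕b22⊕b23⊕b24⊕b25⊕b26⊕b27⊕b28⊕b29⊕b30⊕b31 = 0⊕1⊕0⊕1⊕1⊕0⊕0⊕1⊕0⊕0⊕1⊕1⊕1⊕0⊕1⊕0 = 0
Syndrome (s16...s1) = 00111 → position 7.
Overall parity (XOR of all 32 bits, including p0): 1⊕1⊕0⊕0⊕0⊕1⊕1⊕1⊕0⊕0⊕1⊕1⊕1⊕1⊕0⊕0⊕0⊕1⊕0⊕1⊕1⊕0⊕0⊕1⊕0⊕0⊕1⊕1⊕1⊕0⊕1⊕0 = 1
Overall=1, syndrome position=7 → single-bit error at position 7.

single 7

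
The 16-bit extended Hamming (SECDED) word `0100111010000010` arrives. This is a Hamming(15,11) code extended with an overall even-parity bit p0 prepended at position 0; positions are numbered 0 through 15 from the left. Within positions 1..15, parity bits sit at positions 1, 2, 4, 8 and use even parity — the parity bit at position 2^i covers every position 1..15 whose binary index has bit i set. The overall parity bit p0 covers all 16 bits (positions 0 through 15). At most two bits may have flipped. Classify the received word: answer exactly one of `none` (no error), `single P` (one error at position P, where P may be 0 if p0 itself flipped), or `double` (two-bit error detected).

none

s1: b1⊕b3⊕b5⊕b7⊕b9⊕b11⊕b13⊕b15 = 1⊕0⊕1⊕0⊕0⊕0⊕0⊕0 = 0
s2: b2⊕b3⊕b6⊕b7⊕b10⊕b11⊕b14⊕b15 = 0⊕0⊕1⊕0⊕0⊕0⊕1⊕0 = 0
s4: b4⊕b5⊕b6⊕b7⊕b12⊕b13⊕b14⊕b15 = 1⊕1⊕1⊕0⊕0⊕0⊕1⊕0 = 0
s8: b8⊕b9⊕b10⊕b11⊕b12⊕b13⊕b14⊕b15 = 1⊕0⊕0⊕0⊕0⊕0⊕1⊕0 = 0
Syndrome (s8...s1) = 0000 → position 0 (no error).
Overall parity (XOR of all 16 bits, including p0): 0⊕1⊕0⊕0⊕1⊕1⊕1⊕0⊕1⊕0⊕0⊕0⊕0⊕0⊕1⊕0 = 0
Overall=0, syndrome position=0 → no error.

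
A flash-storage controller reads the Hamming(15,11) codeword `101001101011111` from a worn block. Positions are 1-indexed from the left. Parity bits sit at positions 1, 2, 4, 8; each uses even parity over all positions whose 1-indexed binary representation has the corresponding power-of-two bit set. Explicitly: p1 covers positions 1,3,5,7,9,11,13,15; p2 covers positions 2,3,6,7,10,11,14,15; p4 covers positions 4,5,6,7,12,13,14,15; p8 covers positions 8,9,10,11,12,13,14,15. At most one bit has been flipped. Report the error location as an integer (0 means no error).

1

s1: b1⊕b3⊕b5⊕b7⊕b9⊕b11⊕b13⊕b15 = 1⊕1⊕0⊕1⊕1⊕1⊕1⊕1 = 1
s2: b2⊕b3⊕b6⊕b7⊕b10⊕b11⊕b14⊕b15 = 0⊕1⊕1⊕1⊕0⊕1⊕1⊕1 = 0
s4: b4⊕b5⊕b6⊕b7⊕b12⊕b13⊕b14⊕b15 = 0⊕0⊕1⊕1⊕1⊕1⊕1⊕1 = 0
s8: b8⊕b9⊕b10⊕b11⊕b12⊕b13⊕b14⊕b15 = 0⊕1⊕0⊕1⊕1⊕1⊕1⊕1 = 0
Syndrome (s8...s1) = 0001 → position 1.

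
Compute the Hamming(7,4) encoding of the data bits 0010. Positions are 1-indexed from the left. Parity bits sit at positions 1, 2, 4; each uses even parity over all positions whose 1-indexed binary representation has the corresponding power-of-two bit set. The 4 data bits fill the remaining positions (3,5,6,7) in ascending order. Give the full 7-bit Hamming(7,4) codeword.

0101010

Place data bits at non-power-of-two positions: b3=0, b5=0, b6=1, b7=0.
p1 = XOR of data positions {3,5,7} = 0⊕0⊕0 = 0
p2 = XOR of data positions {3,6,7} = 0⊕1⊕0 = 1
p4 = XOR of data positions {5,6,7} = 0⊕1⊕0 = 1
Codeword b1..b7 = 0101010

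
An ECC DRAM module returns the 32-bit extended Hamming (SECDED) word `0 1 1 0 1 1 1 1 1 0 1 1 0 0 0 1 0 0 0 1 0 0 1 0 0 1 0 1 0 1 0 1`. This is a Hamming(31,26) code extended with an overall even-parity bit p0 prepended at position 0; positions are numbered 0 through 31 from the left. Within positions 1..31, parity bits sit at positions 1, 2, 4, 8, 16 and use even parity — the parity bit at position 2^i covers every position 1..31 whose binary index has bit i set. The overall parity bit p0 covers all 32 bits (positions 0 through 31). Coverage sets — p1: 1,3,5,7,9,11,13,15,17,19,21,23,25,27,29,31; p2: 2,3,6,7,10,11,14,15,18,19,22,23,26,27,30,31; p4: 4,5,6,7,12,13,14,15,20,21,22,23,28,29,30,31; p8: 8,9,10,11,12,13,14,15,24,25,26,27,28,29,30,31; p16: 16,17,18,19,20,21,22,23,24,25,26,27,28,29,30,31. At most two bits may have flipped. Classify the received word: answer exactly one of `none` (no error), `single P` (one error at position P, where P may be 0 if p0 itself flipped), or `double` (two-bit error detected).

none

s1: b1⊕b3⊕b5⊕b7⊕b9⊕b11⊕b13⊕b15⊕b17⊕b19⊕b21⊕b23⊕b25⊕b27⊕b29⊕b31 = 1⊕0⊕1⊕1⊕0⊕1⊕0⊕1⊕0⊕1⊕0⊕0⊕1⊕1⊕1⊕1 = 0
s2: b2⊕b3⊕b6⊕b7⊕b10⊕b11⊕b14⊕b15⊕b18⊕b19⊕b22⊕b23⊕b26⊕b27⊕b30⊕b31 = 1⊕0⊕1⊕1⊕1⊕1⊕0⊕1⊕0⊕1⊕1⊕0⊕0⊕1⊕0⊕1 = 0
s4: b4⊕b5⊕b6⊕b7⊕b12⊕b13⊕b14⊕b15⊕b20⊕b21⊕b22⊕b23⊕b28⊕b29⊕b30⊕b31 = 1⊕1⊕1⊕1⊕0⊕0⊕0⊕1⊕0⊕0⊕1⊕0⊕0⊕1⊕0⊕1 = 0
s8: b8⊕b9⊕b10⊕b11⊕b12⊕b13⊕b14⊕b15⊕b24⊕b25⊕b26⊕b27⊕b28⊕b29⊕b30⊕b31 = 1⊕0⊕1⊕1⊕0⊕0⊕0⊕1⊕0⊕1⊕0⊕1⊕0⊕1⊕0⊕1 = 0
s16: b16⊕b17⊕b18⊕b19⊕b20⊕b21⊕b22⊕b23⊕b24⊕b25⊕b26⊕b27⊕b28⊕b29⊕b30⊕b31 = 0⊕0⊕0⊕1⊕0⊕0⊕1⊕0⊕0⊕1⊕0⊕1⊕0⊕1⊕0⊕1 = 0
Syndrome (s16...s1) = 00000 → position 0 (no error).
Overall parity (XOR of all 32 bits, including p0): 0⊕1⊕1⊕0⊕1⊕1⊕1⊕1⊕1⊕0⊕1⊕1⊕0⊕0⊕0⊕1⊕0⊕0⊕0⊕1⊕0⊕0⊕1⊕0⊕0⊕1⊕0⊕1⊕0⊕1⊕0⊕1 = 0
Overall=0, syndrome position=0 → no error.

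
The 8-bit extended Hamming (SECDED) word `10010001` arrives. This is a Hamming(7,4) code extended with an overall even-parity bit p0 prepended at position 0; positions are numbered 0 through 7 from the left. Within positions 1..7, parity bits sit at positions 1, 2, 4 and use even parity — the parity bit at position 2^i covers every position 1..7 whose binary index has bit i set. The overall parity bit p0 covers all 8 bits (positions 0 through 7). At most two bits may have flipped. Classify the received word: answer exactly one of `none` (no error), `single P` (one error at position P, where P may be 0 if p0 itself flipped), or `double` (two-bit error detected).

s1: b1⊕b3⊕b5⊕b7 = 0⊕1⊕0⊕1 = 0
s2: b2⊕b3⊕b6⊕b7 = 0⊕1⊕0⊕1 = 0
s4: b4⊕b5⊕b6⊕b7 = 0⊕0⊕0⊕1 = 1
Syndrome (s4...s1) = 100 → position 4.
Overall parity (XOR of all 8 bits, including p0): 1⊕0⊕0⊕1⊕0⊕0⊕0⊕1 = 1
Overall=1, syndrome position=4 → single-bit error at position 4.

single 4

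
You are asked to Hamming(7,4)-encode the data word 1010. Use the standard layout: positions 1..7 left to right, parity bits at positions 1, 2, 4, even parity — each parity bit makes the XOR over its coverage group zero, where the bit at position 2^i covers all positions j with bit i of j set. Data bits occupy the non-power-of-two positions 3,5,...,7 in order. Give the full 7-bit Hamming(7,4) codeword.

1011010

Place data bits at non-power-of-two positions: b3=1, b5=0, b6=1, b7=0.
p1 = XOR of data positions {3,5,7} = 1⊕0⊕0 = 1
p2 = XOR of data positions {3,6,7} = 1⊕1⊕0 = 0
p4 = XOR of data positions {5,6,7} = 0⊕1⊕0 = 1
Codeword b1..b7 = 1011010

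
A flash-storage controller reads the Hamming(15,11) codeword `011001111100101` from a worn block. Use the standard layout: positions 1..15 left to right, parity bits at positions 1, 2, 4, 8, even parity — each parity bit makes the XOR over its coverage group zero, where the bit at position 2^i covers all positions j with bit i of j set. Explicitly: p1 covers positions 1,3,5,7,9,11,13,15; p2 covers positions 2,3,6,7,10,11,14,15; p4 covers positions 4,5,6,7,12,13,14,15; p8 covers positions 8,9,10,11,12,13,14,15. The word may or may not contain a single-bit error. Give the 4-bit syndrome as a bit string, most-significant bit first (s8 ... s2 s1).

1001

s1: b1⊕b3⊕b5⊕b7⊕b9⊕b11⊕b13⊕b15 = 0⊕1⊕0⊕1⊕1⊕0⊕1⊕1 = 1
s2: b2⊕b3⊕b6⊕b7⊕b10⊕b11⊕b14⊕b15 = 1⊕1⊕1⊕1⊕1⊕0⊕0⊕1 = 0
s4: b4⊕b5⊕b6⊕b7⊕b12⊕b13⊕b14⊕b15 = 0⊕0⊕1⊕1⊕0⊕1⊕0⊕1 = 0
s8: b8⊕b9⊕b10⊕b11⊕b12⊕b13⊕b14⊕b15 = 1⊕1⊕1⊕0⊕0⊕1⊕0⊕1 = 1
Syndrome (s8...s1) = 1001 → position 9.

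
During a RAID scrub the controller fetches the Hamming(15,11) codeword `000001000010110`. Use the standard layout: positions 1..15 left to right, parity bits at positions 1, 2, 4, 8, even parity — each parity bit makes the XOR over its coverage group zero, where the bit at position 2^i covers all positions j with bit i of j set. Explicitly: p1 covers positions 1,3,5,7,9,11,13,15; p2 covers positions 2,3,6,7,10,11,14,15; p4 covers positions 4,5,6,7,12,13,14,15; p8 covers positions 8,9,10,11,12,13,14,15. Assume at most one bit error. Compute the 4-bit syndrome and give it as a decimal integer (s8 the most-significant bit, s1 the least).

14

s1: b1⊕b3⊕b5⊕b7⊕b9⊕b11⊕b13⊕b15 = 0⊕0⊕0⊕0⊕0⊕1⊕1⊕0 = 0
s2: b2⊕b3⊕b6⊕b7⊕b10⊕b11⊕b14⊕b15 = 0⊕0⊕1⊕0⊕0⊕1⊕1⊕0 = 1
s4: b4⊕b5⊕b6⊕b7⊕b12⊕b13⊕b14⊕b15 = 0⊕0⊕1⊕0⊕0⊕1⊕1⊕0 = 1
s8: b8⊕b9⊕b10⊕b11⊕b12⊕b13⊕b14⊕b15 = 0⊕0⊕0⊕1⊕0⊕1⊕1⊕0 = 1
Syndrome (s8...s1) = 1110 → position 14.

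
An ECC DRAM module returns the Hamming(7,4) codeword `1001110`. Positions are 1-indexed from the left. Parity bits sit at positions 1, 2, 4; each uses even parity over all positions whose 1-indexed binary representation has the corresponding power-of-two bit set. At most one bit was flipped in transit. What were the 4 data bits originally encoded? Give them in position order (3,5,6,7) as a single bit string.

0100

s1: b1⊕b3⊕b5⊕b7 = 1⊕0⊕1⊕0 = 0
s2: b2⊕b3⊕b6⊕b7 = 0⊕0⊕1⊕0 = 1
s4: b4⊕b5⊕b6⊕b7 = 1⊕1⊕1⊕0 = 1
Syndrome (s4...s1) = 110 → position 6.
Flip bit 6: corrected codeword = 1001100
Data bits at positions 3,5,6,7: 0100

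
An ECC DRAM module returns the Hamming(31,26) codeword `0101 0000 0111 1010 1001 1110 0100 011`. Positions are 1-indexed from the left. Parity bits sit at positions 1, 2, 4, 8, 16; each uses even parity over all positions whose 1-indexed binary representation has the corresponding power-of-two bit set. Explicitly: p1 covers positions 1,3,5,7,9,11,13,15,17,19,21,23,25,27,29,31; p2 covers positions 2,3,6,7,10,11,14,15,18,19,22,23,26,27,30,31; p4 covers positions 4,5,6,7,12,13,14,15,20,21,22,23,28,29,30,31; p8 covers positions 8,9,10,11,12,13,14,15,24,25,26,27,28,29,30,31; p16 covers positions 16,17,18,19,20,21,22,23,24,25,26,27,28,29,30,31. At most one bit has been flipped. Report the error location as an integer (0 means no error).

s1: b1⊕b3⊕b5⊕b7⊕b9⊕b11⊕b13⊕b15⊕b17⊕b19⊕b21⊕b23⊕b25⊕b27⊕b29⊕b31 = 0⊕0⊕0⊕0⊕0⊕1⊕1⊕1⊕1⊕0⊕1⊕1⊕0⊕0⊕0⊕1 = 1
s2: b2⊕b3⊕b6⊕b7⊕b10⊕b11⊕b14⊕b15⊕b18⊕b19⊕b22⊕b23⊕b26⊕b27⊕b30⊕b31 = 1⊕0⊕0⊕0⊕1⊕1⊕0⊕1⊕0⊕0⊕1⊕1⊕1⊕0⊕1⊕1 = 1
s4: b4⊕b5⊕b6⊕b7⊕b12⊕b13⊕b14⊕b15⊕b20⊕b21⊕b22⊕b23⊕b28⊕b29⊕b30⊕b31 = 1⊕0⊕0⊕0⊕1⊕1⊕0⊕1⊕1⊕1⊕1⊕1⊕0⊕0⊕1⊕1 = 0
s8: b8⊕b9⊕b10⊕b11⊕b12⊕b13⊕b14⊕b15⊕b24⊕b25⊕b26⊕b27⊕b28⊕b29⊕b30⊕b31 = 0⊕0⊕1⊕1⊕1⊕1⊕0⊕1⊕0⊕0⊕1⊕0⊕0⊕0⊕1⊕1 = 0
s16: b16⊕b17⊕b18⊕b19⊕b20⊕b21⊕b22⊕b23⊕b24⊕b25⊕b26⊕b27⊕b28⊕b29⊕b30⊕b31 = 0⊕1⊕0⊕0⊕1⊕1⊕1⊕1⊕0⊕0⊕1⊕0⊕0⊕0⊕1⊕1 = 0
Syndrome (s16...s1) = 00011 → position 3.

3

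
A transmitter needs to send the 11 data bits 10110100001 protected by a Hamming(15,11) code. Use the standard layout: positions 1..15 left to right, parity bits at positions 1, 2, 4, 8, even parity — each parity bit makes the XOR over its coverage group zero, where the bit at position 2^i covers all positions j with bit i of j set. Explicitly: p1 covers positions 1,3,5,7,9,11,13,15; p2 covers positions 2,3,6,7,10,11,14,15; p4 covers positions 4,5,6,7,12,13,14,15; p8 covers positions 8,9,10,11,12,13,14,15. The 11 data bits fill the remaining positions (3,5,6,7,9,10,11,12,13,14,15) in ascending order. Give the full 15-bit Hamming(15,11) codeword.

Place data bits at non-power-of-two positions: b3=1, b5=0, b6=1, b7=1, b9=0, b10=1, b11=0, b12=0, b13=0, b14=0, b15=1.
p1 = XOR of data positions {3,5,7,9,11,13,15} = 1⊕0⊕1⊕0⊕0⊕0⊕1 = 1
p2 = XOR of data positions {3,6,7,10,11,14,15} = 1⊕1⊕1⊕1⊕0⊕0⊕1 = 1
p4 = XOR of data positions {5,6,7,12,13,14,15} = 0⊕1⊕1⊕0⊕0⊕0⊕1 = 1
p8 = XOR of data positions {9,10,11,12,13,14,15} = 0⊕1⊕0⊕0⊕0⊕0⊕1 = 0
Codeword b1..b15 = 111101100100001

111101100100001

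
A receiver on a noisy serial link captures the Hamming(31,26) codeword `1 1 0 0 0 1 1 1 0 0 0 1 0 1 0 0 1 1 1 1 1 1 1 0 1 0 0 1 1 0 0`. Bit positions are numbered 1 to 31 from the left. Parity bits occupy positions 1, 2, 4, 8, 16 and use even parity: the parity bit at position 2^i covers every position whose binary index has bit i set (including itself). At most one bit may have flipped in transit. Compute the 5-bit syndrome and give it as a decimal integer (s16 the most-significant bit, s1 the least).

s1: b1⊕b3⊕b5⊕b7⊕b9⊕b11⊕b13⊕b15⊕b17⊕b19⊕b21⊕b23⊕b25⊕b27⊕b29⊕b31 = 1⊕0⊕0⊕1⊕0⊕0⊕0⊕0⊕1⊕1⊕1⊕1⊕1⊕0⊕1⊕0 = 0
s2: b2⊕b3⊕b6⊕b7⊕b10⊕b11⊕b14⊕b15⊕b18⊕b19⊕b22⊕b23⊕b26⊕b27⊕b30⊕b31 = 1⊕0⊕1⊕1⊕0⊕0⊕1⊕0⊕1⊕1⊕1⊕1⊕0⊕0⊕0⊕0 = 0
s4: b4⊕b5⊕b6⊕b7⊕b12⊕b13⊕b14⊕b15⊕b20⊕b21⊕b22⊕b23⊕b28⊕b29⊕b30⊕b31 = 0⊕0⊕1⊕1⊕1⊕0⊕1⊕0⊕1⊕1⊕1⊕1⊕1⊕1⊕0⊕0 = 0
s8: b8⊕b9⊕b10⊕b11⊕b12⊕b13⊕b14⊕b15⊕b24⊕b25⊕b26⊕b27⊕b28⊕b29⊕b30⊕b31 = 1⊕0⊕0⊕0⊕1⊕0⊕1⊕0⊕0⊕1⊕0⊕0⊕1⊕1⊕0⊕0 = 0
s16: b16⊕b17⊕b18⊕b19⊕b20⊕b21⊕b22⊕b23⊕b24⊕b25⊕b26⊕b27⊕b28⊕b29⊕b30⊕b31 = 0⊕1⊕1⊕1⊕1⊕1⊕1⊕1⊕0⊕1⊕0⊕0⊕1⊕1⊕0⊕0 = 0
Syndrome (s16...s1) = 00000 → position 0 (no error).

0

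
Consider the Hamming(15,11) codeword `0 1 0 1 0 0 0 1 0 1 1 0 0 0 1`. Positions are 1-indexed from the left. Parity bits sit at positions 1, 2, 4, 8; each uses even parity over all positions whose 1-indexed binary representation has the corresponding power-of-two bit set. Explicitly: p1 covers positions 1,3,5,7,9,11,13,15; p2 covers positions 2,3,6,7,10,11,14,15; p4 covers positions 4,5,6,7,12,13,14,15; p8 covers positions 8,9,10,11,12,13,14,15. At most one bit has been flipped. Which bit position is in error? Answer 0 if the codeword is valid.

s1: b1⊕b3⊕b5⊕b7⊕b9⊕b11⊕b13⊕b15 = 0⊕0⊕0⊕0⊕0⊕1⊕0⊕1 = 0
s2: b2⊕b3⊕b6⊕b7⊕b10⊕b11⊕b14⊕b15 = 1⊕0⊕0⊕0⊕1⊕1⊕0⊕1 = 0
s4: b4⊕b5⊕b6⊕b7⊕b12⊕b13⊕b14⊕b15 = 1⊕0⊕0⊕0⊕0⊕0⊕0⊕1 = 0
s8: b8⊕b9⊕b10⊕b11⊕b12⊕b13⊕b14⊕b15 = 1⊕0⊕1⊕1⊕0⊕0⊕0⊕1 = 0
Syndrome (s8...s1) = 0000 → position 0 (no error).

0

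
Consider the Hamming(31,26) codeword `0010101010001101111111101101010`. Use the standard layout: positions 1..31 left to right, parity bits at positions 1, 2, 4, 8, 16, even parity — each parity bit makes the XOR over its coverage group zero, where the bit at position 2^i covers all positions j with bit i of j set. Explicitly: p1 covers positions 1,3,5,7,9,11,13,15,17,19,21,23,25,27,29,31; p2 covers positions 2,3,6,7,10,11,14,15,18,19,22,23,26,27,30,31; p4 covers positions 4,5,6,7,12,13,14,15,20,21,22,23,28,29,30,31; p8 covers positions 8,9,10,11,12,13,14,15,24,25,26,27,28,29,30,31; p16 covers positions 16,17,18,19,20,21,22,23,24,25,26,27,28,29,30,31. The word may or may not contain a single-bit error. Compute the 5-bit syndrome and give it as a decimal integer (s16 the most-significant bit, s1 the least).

s1: b1⊕b3⊕b5⊕b7⊕b9⊕b11⊕b13⊕b15⊕b17⊕b19⊕b21⊕b23⊕b25⊕b27⊕b29⊕b31 = 0⊕1⊕1⊕1⊕1⊕0⊕1⊕0⊕1⊕1⊕1⊕1⊕1⊕0⊕0⊕0 = 0
s2: b2⊕b3⊕b6⊕b7⊕b10⊕b11⊕b14⊕b15⊕b18⊕b19⊕b22⊕b23⊕b26⊕b27⊕b30⊕b31 = 0⊕1⊕0⊕1⊕0⊕0⊕1⊕0⊕1⊕1⊕1⊕1⊕1⊕0⊕1⊕0 = 1
s4: b4⊕b5⊕b6⊕b7⊕b12⊕b13⊕b14⊕b15⊕b20⊕b21⊕b22⊕b23⊕b28⊕b29⊕b30⊕b31 = 0⊕1⊕0⊕1⊕0⊕1⊕1⊕0⊕1⊕1⊕1⊕1⊕1⊕0⊕1⊕0 = 0
s8: b8⊕b9⊕b10⊕b11⊕b12⊕b13⊕b14⊕b15⊕b24⊕b25⊕b26⊕b27⊕b28⊕b29⊕b30⊕b31 = 0⊕1⊕0⊕0⊕0⊕1⊕1⊕0⊕0⊕1⊕1⊕0⊕1⊕0⊕1⊕0 = 1
s16: b16⊕b17⊕b18⊕b19⊕b20⊕b21⊕b22⊕b23⊕b24⊕b25⊕b26⊕b27⊕b28⊕b29⊕b30⊕b31 = 1⊕1⊕1⊕1⊕1⊕1⊕1⊕1⊕0⊕1⊕1⊕0⊕1⊕0⊕1⊕0 = 0
Syndrome (s16...s1) = 01010 → position 10.

10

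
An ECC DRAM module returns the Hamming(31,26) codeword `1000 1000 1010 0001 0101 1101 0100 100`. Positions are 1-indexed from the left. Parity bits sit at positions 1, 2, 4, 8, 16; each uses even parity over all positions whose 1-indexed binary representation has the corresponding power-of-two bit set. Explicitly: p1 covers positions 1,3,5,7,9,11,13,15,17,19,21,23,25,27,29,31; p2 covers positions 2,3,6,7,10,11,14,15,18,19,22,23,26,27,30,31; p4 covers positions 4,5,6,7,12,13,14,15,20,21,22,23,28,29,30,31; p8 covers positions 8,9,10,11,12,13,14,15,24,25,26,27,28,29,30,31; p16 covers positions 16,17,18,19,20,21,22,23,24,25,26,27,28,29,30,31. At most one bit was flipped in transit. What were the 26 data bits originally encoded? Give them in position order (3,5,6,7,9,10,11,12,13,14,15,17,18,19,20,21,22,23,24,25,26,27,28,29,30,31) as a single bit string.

s1: b1⊕b3⊕b5⊕b7⊕b9⊕b11⊕b13⊕b15⊕b17⊕b19⊕b21⊕b23⊕b25⊕b27⊕b29⊕b31 = 1⊕0⊕1⊕0⊕1⊕1⊕0⊕0⊕0⊕0⊕1⊕0⊕0⊕0⊕1⊕0 = 0
s2: b2⊕b3⊕b6⊕b7⊕b10⊕b11⊕b14⊕b15⊕b18⊕b19⊕b22⊕b23⊕b26⊕b27⊕b30⊕b31 = 0⊕0⊕0⊕0⊕0⊕1⊕0⊕0⊕1⊕0⊕1⊕0⊕1⊕0⊕0⊕0 = 0
s4: b4⊕b5⊕b6⊕b7⊕b12⊕b13⊕b14⊕b15⊕b20⊕b21⊕b22⊕b23⊕b28⊕b29⊕b30⊕b31 = 0⊕1⊕0⊕0⊕0⊕0⊕0⊕0⊕1⊕1⊕1⊕0⊕0⊕1⊕0⊕0 = 1
s8: b8⊕b9⊕b10⊕b11⊕b12⊕b13⊕b14⊕b15⊕b24⊕b25⊕b26⊕b27⊕b28⊕b29⊕b30⊕b31 = 0⊕1⊕0⊕1⊕0⊕0⊕0⊕0⊕1⊕0⊕1⊕0⊕0⊕1⊕0⊕0 = 1
s16: b16⊕b17⊕b18⊕b19⊕b20⊕b21⊕b22⊕b23⊕b24⊕b25⊕b26⊕b27⊕b28⊕b29⊕b30⊕b31 = 1⊕0⊕1⊕0⊕1⊕1⊕1⊕0⊕1⊕0⊕1⊕0⊕0⊕1⊕0⊕0 = 0
Syndrome (s16...s1) = 01100 → position 12.
Flip bit 12: corrected codeword = 1000100010110001010111010100100
Data bits at positions 3,5,6,7,9,10,11,12,13,14,15,17,18,19,20,21,22,23,24,25,26,27,28,29,30,31: 01001011000010111010100100

01001011000010111010100100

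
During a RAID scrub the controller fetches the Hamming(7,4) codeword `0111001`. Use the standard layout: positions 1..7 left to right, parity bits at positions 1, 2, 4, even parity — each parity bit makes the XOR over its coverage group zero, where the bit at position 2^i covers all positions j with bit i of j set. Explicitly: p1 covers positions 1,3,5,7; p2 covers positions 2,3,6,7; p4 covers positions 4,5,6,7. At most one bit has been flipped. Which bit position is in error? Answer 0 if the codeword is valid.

s1: b1⊕b3⊕b5⊕b7 = 0⊕1⊕0⊕1 = 0
s2: b2⊕b3⊕b6⊕b7 = 1⊕1⊕0⊕1 = 1
s4: b4⊕b5⊕b6⊕b7 = 1⊕0⊕0⊕1 = 0
Syndrome (s4...s1) = 010 → position 2.

2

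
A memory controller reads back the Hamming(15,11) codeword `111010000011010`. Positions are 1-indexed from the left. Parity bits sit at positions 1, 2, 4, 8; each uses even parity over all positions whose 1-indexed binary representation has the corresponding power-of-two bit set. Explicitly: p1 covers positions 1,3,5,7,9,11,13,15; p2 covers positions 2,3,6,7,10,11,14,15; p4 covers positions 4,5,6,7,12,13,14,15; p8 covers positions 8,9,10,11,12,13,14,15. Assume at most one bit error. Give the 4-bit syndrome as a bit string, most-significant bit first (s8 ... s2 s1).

s1: b1⊕b3⊕b5⊕b7⊕b9⊕b11⊕b13⊕b15 = 1⊕1⊕1⊕0⊕0⊕1⊕0⊕0 = 0
s2: b2⊕b3⊕b6⊕b7⊕b10⊕b11⊕b14⊕b15 = 1⊕1⊕0⊕0⊕0⊕1⊕1⊕0 = 0
s4: b4⊕b5⊕b6⊕b7⊕b12⊕b13⊕b14⊕b15 = 0⊕1⊕0⊕0⊕1⊕0⊕1⊕0 = 1
s8: b8⊕b9⊕b10⊕b11⊕b12⊕b13⊕b14⊕b15 = 0⊕0⊕0⊕1⊕1⊕0⊕1⊕0 = 1
Syndrome (s8...s1) = 1100 → position 12.

1100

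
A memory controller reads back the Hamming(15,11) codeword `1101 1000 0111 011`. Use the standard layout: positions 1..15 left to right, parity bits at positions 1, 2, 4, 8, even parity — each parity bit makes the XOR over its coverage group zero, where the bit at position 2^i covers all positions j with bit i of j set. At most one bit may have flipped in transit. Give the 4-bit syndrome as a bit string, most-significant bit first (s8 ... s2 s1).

s1: b1⊕b3⊕b5⊕b7⊕b9⊕b11⊕b13⊕b15 = 1⊕0⊕1⊕0⊕0⊕1⊕0⊕1 = 0
s2: b2⊕b3⊕b6⊕b7⊕b10⊕b11⊕b14⊕b15 = 1⊕0⊕0⊕0⊕1⊕1⊕1⊕1 = 1
s4: b4⊕b5⊕b6⊕b7⊕b12⊕b13⊕b14⊕b15 = 1⊕1⊕0⊕0⊕1⊕0⊕1⊕1 = 1
s8: b8⊕b9⊕b10⊕b11⊕b12⊕b13⊕b14⊕b15 = 0⊕0⊕1⊕1⊕1⊕0⊕1⊕1 = 1
Syndrome (s8...s1) = 1110 → position 14.

1110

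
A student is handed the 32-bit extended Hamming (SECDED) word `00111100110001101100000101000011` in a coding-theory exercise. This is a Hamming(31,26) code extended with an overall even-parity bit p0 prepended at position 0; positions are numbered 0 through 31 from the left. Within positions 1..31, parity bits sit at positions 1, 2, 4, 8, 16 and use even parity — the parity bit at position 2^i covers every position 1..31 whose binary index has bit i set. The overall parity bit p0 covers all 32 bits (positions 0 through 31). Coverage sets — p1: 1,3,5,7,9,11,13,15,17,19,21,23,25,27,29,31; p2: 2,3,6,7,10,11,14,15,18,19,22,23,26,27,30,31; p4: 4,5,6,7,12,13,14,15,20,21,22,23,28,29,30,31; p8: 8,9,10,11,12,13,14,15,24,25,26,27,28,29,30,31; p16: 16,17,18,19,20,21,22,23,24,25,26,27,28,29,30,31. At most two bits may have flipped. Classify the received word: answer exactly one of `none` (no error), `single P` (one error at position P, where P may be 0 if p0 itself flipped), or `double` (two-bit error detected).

double

s1: b1⊕b3⊕b5⊕b7⊕b9⊕b11⊕b13⊕b15⊕b17⊕b19⊕b21⊕b23⊕b25⊕b27⊕b29⊕b31 = 0⊕1⊕1⊕0⊕1⊕0⊕1⊕0⊕1⊕0⊕0⊕1⊕1⊕0⊕0⊕1 = 0
s2: b2⊕b3⊕b6⊕b7⊕b10⊕b11⊕b14⊕b15⊕b18⊕b19⊕b22⊕b23⊕b26⊕b27⊕b30⊕b31 = 1⊕1⊕0⊕0⊕0⊕0⊕1⊕0⊕0⊕0⊕0⊕1⊕0⊕0⊕1⊕1 = 0
s4: b4⊕b5⊕b6⊕b7⊕b12⊕b13⊕b14⊕b15⊕b20⊕b21⊕b22⊕b23⊕b28⊕b29⊕b30⊕b31 = 1⊕1⊕0⊕0⊕0⊕1⊕1⊕0⊕0⊕0⊕0⊕1⊕0⊕0⊕1⊕1 = 1
s8: b8⊕b9⊕b10⊕b11⊕b12⊕b13⊕b14⊕b15⊕b24⊕b25⊕b26⊕b27⊕b28⊕b29⊕b30⊕b31 = 1⊕1⊕0⊕0⊕0⊕1⊕1⊕0⊕0⊕1⊕0⊕0⊕0⊕0⊕1⊕1 = 1
s16: b16⊕b17⊕b18⊕b19⊕b20⊕b21⊕b22⊕b23⊕b24⊕b25⊕b26⊕b27⊕b28⊕b29⊕b30⊕b31 = 1⊕1⊕0⊕0⊕0⊕0⊕0⊕1⊕0⊕1⊕0⊕0⊕0⊕0⊕1⊕1 = 0
Syndrome (s16...s1) = 01100 → position 12.
Overall parity (XOR of all 32 bits, including p0): 0⊕0⊕1⊕1⊕1⊕1⊕0⊕0⊕1⊕1⊕0⊕0⊕0⊕1⊕1⊕0⊕1⊕1⊕0⊕0⊕0⊕0⊕0⊕1⊕0⊕1⊕0⊕0⊕0⊕0⊕1⊕1 = 0
Overall=0, syndrome position=12 → double-bit error detected (uncorrectable).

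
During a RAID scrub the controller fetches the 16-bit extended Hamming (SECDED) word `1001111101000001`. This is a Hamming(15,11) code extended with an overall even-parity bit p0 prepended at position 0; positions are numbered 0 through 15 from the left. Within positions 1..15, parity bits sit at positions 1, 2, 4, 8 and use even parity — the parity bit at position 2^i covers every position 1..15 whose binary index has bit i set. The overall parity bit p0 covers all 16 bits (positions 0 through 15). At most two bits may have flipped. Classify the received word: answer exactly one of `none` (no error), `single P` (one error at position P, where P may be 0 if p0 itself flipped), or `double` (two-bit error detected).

double

s1: b1⊕b3⊕b5⊕b7⊕b9⊕b11⊕b13⊕b15 = 0⊕1⊕1⊕1⊕1⊕0⊕0⊕1 = 1
s2: b2⊕b3⊕b6⊕b7⊕b10⊕b11⊕b14⊕b15 = 0⊕1⊕1⊕1⊕0⊕0⊕0⊕1 = 0
s4: b4⊕b5⊕b6⊕b7⊕b12⊕b13⊕b14⊕b15 = 1⊕1⊕1⊕1⊕0⊕0⊕0⊕1 = 1
s8: b8⊕b9⊕b10⊕b11⊕b12⊕b13⊕b14⊕b15 = 0⊕1⊕0⊕0⊕0⊕0⊕0⊕1 = 0
Syndrome (s8...s1) = 0101 → position 5.
Overall parity (XOR of all 16 bits, including p0): 1⊕0⊕0⊕1⊕1⊕1⊕1⊕1⊕0⊕1⊕0⊕0⊕0⊕0⊕0⊕1 = 0
Overall=0, syndrome position=5 → double-bit error detected (uncorrectable).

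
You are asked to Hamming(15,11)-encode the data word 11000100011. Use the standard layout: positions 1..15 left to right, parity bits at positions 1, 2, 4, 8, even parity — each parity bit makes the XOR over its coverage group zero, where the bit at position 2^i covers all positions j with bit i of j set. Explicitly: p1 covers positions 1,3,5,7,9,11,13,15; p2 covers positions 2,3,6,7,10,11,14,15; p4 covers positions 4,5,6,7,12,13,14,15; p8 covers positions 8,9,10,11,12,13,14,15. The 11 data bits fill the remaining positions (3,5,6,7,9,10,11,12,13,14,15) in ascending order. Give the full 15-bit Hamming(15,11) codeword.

101110010100011

Place data bits at non-power-of-two positions: b3=1, b5=1, b6=0, b7=0, b9=0, b10=1, b11=0, b12=0, b13=0, b14=1, b15=1.
p1 = XOR of data positions {3,5,7,9,11,13,15} = 1⊕1⊕0⊕0⊕0⊕0⊕1 = 1
p2 = XOR of data positions {3,6,7,10,11,14,15} = 1⊕0⊕0⊕1⊕0⊕1⊕1 = 0
p4 = XOR of data positions {5,6,7,12,13,14,15} = 1⊕0⊕0⊕0⊕0⊕1⊕1 = 1
p8 = XOR of data positions {9,10,11,12,13,14,15} = 0⊕1⊕0⊕0⊕0⊕1⊕1 = 1
Codeword b1..b15 = 101110010100011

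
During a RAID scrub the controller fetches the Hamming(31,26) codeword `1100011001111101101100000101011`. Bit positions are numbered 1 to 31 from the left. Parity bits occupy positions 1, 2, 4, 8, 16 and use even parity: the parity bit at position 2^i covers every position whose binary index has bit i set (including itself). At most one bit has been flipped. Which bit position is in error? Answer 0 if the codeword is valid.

s1: b1⊕b3⊕b5⊕b7⊕b9⊕b11⊕b13⊕b15⊕b17⊕b19⊕b21⊕b23⊕b25⊕b27⊕b29⊕b31 = 1⊕0⊕0⊕1⊕0⊕1⊕1⊕0⊕1⊕1⊕0⊕0⊕0⊕0⊕0⊕1 = 1
s2: b2⊕b3⊕b6⊕b7⊕b10⊕b11⊕b14⊕b15⊕b18⊕b19⊕b22⊕b23⊕b26⊕b27⊕b30⊕b31 = 1⊕0⊕1⊕1⊕1⊕1⊕1⊕0⊕0⊕1⊕0⊕0⊕1⊕0⊕1⊕1 = 0
s4: b4⊕b5⊕b6⊕b7⊕b12⊕b13⊕b14⊕b15⊕b20⊕b21⊕b22⊕b23⊕b28⊕b29⊕b30⊕b31 = 0⊕0⊕1⊕1⊕1⊕1⊕1⊕0⊕1⊕0⊕0⊕0⊕1⊕0⊕1⊕1 = 1
s8: b8⊕b9⊕b10⊕b11⊕b12⊕b13⊕b14⊕b15⊕b24⊕b25⊕b26⊕b27⊕b28⊕b29⊕b30⊕b31 = 0⊕0⊕1⊕1⊕1⊕1⊕1⊕0⊕0⊕0⊕1⊕0⊕1⊕0⊕1⊕1 = 1
s16: b16⊕b17⊕b18⊕b19⊕b20⊕b21⊕b22⊕b23⊕b24⊕b25⊕b26⊕b27⊕b28⊕b29⊕b30⊕b31 = 1⊕1⊕0⊕1⊕1⊕0⊕0⊕0⊕0⊕0⊕1⊕0⊕1⊕0⊕1⊕1 = 0
Syndrome (s16...s1) = 01101 → position 13.

13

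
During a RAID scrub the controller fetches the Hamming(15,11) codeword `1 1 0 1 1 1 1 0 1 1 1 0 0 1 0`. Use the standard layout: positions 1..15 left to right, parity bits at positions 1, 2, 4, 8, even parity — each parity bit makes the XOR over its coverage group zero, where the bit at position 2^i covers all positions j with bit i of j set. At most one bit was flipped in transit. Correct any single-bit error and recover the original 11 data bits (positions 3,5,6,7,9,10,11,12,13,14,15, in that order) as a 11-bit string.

s1: b1⊕b3⊕b5⊕b7⊕b9⊕b11⊕b13⊕b15 = 1⊕0⊕1⊕1⊕1⊕1⊕0⊕0 = 1
s2: b2⊕b3⊕b6⊕b7⊕b10⊕b11⊕b14⊕b15 = 1⊕0⊕1⊕1⊕1⊕1⊕1⊕0 = 0
s4: b4⊕b5⊕b6⊕b7⊕b12⊕b13⊕b14⊕b15 = 1⊕1⊕1⊕1⊕0⊕0⊕1⊕0 = 1
s8: b8⊕b9⊕b10⊕b11⊕b12⊕b13⊕b14⊕b15 = 0⊕1⊕1⊕1⊕0⊕0⊕1⊕0 = 0
Syndrome (s8...s1) = 0101 → position 5.
Flip bit 5: corrected codeword = 110101101110010
Data bits at positions 3,5,6,7,9,10,11,12,13,14,15: 00111110010

00111110010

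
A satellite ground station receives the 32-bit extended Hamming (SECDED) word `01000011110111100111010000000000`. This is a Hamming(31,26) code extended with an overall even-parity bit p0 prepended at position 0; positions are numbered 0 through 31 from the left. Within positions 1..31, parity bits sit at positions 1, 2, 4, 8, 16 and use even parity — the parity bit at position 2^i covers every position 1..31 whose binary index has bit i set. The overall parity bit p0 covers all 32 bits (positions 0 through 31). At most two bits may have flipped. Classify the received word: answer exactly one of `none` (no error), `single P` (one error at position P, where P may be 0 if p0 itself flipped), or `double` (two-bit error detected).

s1: b1⊕b3⊕b5⊕b7⊕b9⊕b11⊕b13⊕b15⊕b17⊕b19⊕b21⊕b23⊕b25⊕b27⊕b29⊕b31 = 1⊕0⊕0⊕1⊕1⊕1⊕1⊕0⊕1⊕1⊕1⊕0⊕0⊕0⊕0⊕0 = 0
s2: b2⊕b3⊕b6⊕b7⊕b10⊕b11⊕b14⊕b15⊕b18⊕b19⊕b22⊕b23⊕b26⊕b27⊕b30⊕b31 = 0⊕0⊕1⊕1⊕0⊕1⊕1⊕0⊕1⊕1⊕0⊕0⊕0⊕0⊕0⊕0 = 0
s4: b4⊕b5⊕b6⊕b7⊕b12⊕b13⊕b14⊕b15⊕b20⊕b21⊕b22⊕b23⊕b28⊕b29⊕b30⊕b31 = 0⊕0⊕1⊕1⊕1⊕1⊕1⊕0⊕0⊕1⊕0⊕0⊕0⊕0⊕0⊕0 = 0
s8: b8⊕b9⊕b10⊕b11⊕b12⊕b13⊕b14⊕b15⊕b24⊕b25⊕b26⊕b27⊕b28⊕b29⊕b30⊕b31 = 1⊕1⊕0⊕1⊕1⊕1⊕1⊕0⊕0⊕0⊕0⊕0⊕0⊕0⊕0⊕0 = 0
s16: b16⊕b17⊕b18⊕b19⊕b20⊕b21⊕b22⊕b23⊕b24⊕b25⊕b26⊕b27⊕b28⊕b29⊕b30⊕b31 = 0⊕1⊕1⊕1⊕0⊕1⊕0⊕0⊕0⊕0⊕0⊕0⊕0⊕0⊕0⊕0 = 0
Syndrome (s16...s1) = 00000 → position 0 (no error).
Overall parity (XOR of all 32 bits, including p0): 0⊕1⊕0⊕0⊕0⊕0⊕1⊕1⊕1⊕1⊕0⊕1⊕1⊕1⊕1⊕0⊕0⊕1⊕1⊕1⊕0⊕1⊕0⊕0⊕0⊕0⊕0⊕0⊕0⊕0⊕0⊕0 = 1
Overall=1, syndrome position=0 → single-bit error at position 0.

single 0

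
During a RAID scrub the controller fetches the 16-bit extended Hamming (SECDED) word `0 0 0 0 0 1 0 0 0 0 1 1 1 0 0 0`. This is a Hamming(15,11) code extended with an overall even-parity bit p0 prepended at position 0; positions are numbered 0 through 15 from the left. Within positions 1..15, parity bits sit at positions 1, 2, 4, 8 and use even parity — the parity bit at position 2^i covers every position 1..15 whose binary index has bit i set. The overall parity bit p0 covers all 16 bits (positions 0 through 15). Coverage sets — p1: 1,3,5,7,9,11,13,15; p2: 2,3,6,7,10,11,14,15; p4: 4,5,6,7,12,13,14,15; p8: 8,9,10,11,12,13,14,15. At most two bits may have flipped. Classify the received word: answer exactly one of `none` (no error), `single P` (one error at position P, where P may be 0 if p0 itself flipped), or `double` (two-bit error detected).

double

s1: b1⊕b3⊕b5⊕b7⊕b9⊕b11⊕b13⊕b15 = 0⊕0⊕1⊕0⊕0⊕1⊕0⊕0 = 0
s2: b2⊕b3⊕b6⊕b7⊕b10⊕b11⊕b14⊕b15 = 0⊕0⊕0⊕0⊕1⊕1⊕0⊕0 = 0
s4: b4⊕b5⊕b6⊕b7⊕b12⊕b13⊕b14⊕b15 = 0⊕1⊕0⊕0⊕1⊕0⊕0⊕0 = 0
s8: b8⊕b9⊕b10⊕b11⊕b12⊕b13⊕b14⊕b15 = 0⊕0⊕1⊕1⊕1⊕0⊕0⊕0 = 1
Syndrome (s8...s1) = 1000 → position 8.
Overall parity (XOR of all 16 bits, including p0): 0⊕0⊕0⊕0⊕0⊕1⊕0⊕0⊕0⊕0⊕1⊕1⊕1⊕0⊕0⊕0 = 0
Overall=0, syndrome position=8 → double-bit error detected (uncorrectable).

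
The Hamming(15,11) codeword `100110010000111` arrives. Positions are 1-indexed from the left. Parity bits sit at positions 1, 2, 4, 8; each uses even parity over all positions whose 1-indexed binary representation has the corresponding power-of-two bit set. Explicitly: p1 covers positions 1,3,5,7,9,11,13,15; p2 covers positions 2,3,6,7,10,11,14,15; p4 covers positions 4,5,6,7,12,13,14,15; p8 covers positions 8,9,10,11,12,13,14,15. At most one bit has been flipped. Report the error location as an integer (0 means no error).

s1: b1⊕b3⊕b5⊕b7⊕b9⊕b11⊕b13⊕b15 = 1⊕0⊕1⊕0⊕0⊕0⊕1⊕1 = 0
s2: b2⊕b3⊕b6⊕b7⊕b10⊕b11⊕b14⊕b15 = 0⊕0⊕0⊕0⊕0⊕0⊕1⊕1 = 0
s4: b4⊕b5⊕b6⊕b7⊕b12⊕b13⊕b14⊕b15 = 1⊕1⊕0⊕0⊕0⊕1⊕1⊕1 = 1
s8: b8⊕b9⊕b10⊕b11⊕b12⊕b13⊕b14⊕b15 = 1⊕0⊕0⊕0⊕0⊕1⊕1⊕1 = 0
Syndrome (s8...s1) = 0100 → position 4.

4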